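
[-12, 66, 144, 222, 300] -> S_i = -12 + 78*i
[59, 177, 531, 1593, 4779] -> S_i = 59*3^i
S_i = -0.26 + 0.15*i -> [-0.26, -0.11, 0.04, 0.19, 0.34]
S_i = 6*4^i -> [6, 24, 96, 384, 1536]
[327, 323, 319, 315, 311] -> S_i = 327 + -4*i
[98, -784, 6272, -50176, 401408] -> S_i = 98*-8^i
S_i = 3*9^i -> [3, 27, 243, 2187, 19683]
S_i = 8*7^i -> [8, 56, 392, 2744, 19208]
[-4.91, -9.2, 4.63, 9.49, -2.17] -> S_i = Random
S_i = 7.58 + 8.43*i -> [7.58, 16.01, 24.44, 32.87, 41.3]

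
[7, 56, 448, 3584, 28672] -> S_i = 7*8^i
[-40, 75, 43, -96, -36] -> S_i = Random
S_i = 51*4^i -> [51, 204, 816, 3264, 13056]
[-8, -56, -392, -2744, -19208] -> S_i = -8*7^i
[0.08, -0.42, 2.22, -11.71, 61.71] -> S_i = 0.08*(-5.27)^i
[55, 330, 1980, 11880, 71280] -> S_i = 55*6^i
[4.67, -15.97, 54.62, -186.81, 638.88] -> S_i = 4.67*(-3.42)^i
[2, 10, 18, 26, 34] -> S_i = 2 + 8*i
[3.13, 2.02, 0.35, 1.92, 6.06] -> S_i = Random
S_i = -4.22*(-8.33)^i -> [-4.22, 35.15, -292.82, 2439.2, -20318.54]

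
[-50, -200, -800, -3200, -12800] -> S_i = -50*4^i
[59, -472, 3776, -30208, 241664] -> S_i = 59*-8^i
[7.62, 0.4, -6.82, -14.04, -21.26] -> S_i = 7.62 + -7.22*i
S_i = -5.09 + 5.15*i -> [-5.09, 0.06, 5.21, 10.36, 15.51]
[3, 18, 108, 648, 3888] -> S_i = 3*6^i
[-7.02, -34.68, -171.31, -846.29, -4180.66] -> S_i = -7.02*4.94^i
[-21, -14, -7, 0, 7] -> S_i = -21 + 7*i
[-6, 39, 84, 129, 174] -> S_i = -6 + 45*i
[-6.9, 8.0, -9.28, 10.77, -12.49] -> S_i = -6.90*(-1.16)^i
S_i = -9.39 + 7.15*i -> [-9.39, -2.24, 4.91, 12.06, 19.21]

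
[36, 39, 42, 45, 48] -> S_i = 36 + 3*i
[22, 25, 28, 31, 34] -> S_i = 22 + 3*i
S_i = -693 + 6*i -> [-693, -687, -681, -675, -669]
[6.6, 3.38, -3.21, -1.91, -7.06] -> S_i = Random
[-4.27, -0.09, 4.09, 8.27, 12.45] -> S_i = -4.27 + 4.18*i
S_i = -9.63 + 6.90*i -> [-9.63, -2.73, 4.17, 11.07, 17.97]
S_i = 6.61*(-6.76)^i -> [6.61, -44.68, 302.06, -2041.93, 13803.47]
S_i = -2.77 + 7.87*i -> [-2.77, 5.1, 12.97, 20.84, 28.71]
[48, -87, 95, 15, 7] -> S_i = Random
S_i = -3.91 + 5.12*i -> [-3.91, 1.21, 6.33, 11.45, 16.57]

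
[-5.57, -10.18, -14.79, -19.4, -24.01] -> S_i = -5.57 + -4.61*i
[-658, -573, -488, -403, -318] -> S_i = -658 + 85*i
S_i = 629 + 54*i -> [629, 683, 737, 791, 845]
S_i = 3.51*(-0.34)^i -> [3.51, -1.19, 0.41, -0.14, 0.05]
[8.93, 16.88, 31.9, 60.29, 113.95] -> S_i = 8.93*1.89^i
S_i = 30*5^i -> [30, 150, 750, 3750, 18750]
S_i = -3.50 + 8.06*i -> [-3.5, 4.56, 12.62, 20.68, 28.74]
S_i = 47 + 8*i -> [47, 55, 63, 71, 79]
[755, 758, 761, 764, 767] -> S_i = 755 + 3*i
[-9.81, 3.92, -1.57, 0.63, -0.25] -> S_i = -9.81*(-0.40)^i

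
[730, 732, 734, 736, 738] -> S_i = 730 + 2*i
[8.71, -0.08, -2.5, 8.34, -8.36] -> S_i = Random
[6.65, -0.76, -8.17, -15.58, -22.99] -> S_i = 6.65 + -7.41*i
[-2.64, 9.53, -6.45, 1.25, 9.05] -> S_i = Random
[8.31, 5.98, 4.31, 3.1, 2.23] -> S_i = 8.31*0.72^i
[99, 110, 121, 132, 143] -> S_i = 99 + 11*i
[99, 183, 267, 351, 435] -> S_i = 99 + 84*i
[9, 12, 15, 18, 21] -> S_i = 9 + 3*i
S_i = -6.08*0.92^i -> [-6.08, -5.59, -5.15, -4.73, -4.36]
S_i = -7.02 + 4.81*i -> [-7.02, -2.21, 2.6, 7.41, 12.22]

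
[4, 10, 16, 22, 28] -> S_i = 4 + 6*i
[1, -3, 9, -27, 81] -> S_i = 1*-3^i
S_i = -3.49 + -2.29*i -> [-3.49, -5.78, -8.07, -10.36, -12.65]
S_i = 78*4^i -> [78, 312, 1248, 4992, 19968]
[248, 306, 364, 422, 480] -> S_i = 248 + 58*i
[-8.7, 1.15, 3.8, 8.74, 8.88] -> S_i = Random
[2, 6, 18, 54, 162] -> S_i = 2*3^i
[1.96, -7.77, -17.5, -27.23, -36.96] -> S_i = 1.96 + -9.73*i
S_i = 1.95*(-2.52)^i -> [1.95, -4.91, 12.38, -31.21, 78.64]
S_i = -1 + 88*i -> [-1, 87, 175, 263, 351]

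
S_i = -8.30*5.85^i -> [-8.3, -48.56, -284.05, -1661.67, -9720.79]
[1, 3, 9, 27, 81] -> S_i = 1*3^i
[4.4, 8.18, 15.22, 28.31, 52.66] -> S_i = 4.40*1.86^i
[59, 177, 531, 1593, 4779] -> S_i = 59*3^i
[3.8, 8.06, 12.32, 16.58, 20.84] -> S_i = 3.80 + 4.26*i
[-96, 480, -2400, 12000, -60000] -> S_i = -96*-5^i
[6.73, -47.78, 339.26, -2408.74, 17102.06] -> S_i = 6.73*(-7.10)^i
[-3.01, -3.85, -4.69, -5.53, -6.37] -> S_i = -3.01 + -0.84*i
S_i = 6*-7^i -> [6, -42, 294, -2058, 14406]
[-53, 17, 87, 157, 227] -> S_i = -53 + 70*i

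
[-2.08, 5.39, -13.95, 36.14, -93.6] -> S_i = -2.08*(-2.59)^i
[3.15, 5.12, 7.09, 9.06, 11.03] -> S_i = 3.15 + 1.97*i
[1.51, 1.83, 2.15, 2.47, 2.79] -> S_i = 1.51 + 0.32*i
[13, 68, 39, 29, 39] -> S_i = Random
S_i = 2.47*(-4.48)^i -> [2.47, -11.07, 49.57, -222.09, 994.97]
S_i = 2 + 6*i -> [2, 8, 14, 20, 26]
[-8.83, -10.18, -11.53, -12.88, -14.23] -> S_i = -8.83 + -1.35*i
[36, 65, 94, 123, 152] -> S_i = 36 + 29*i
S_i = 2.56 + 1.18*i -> [2.56, 3.74, 4.92, 6.1, 7.28]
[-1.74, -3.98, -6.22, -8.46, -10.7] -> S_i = -1.74 + -2.24*i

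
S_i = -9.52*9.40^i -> [-9.52, -89.49, -841.19, -7907.16, -74327.3]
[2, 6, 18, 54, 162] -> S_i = 2*3^i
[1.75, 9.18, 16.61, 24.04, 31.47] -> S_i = 1.75 + 7.43*i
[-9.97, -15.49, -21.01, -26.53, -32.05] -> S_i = -9.97 + -5.52*i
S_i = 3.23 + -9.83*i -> [3.23, -6.6, -16.43, -26.26, -36.09]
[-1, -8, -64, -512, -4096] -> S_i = -1*8^i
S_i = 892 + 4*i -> [892, 896, 900, 904, 908]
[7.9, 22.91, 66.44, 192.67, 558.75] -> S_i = 7.90*2.90^i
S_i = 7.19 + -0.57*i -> [7.19, 6.62, 6.05, 5.48, 4.91]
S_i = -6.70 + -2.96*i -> [-6.7, -9.66, -12.62, -15.58, -18.54]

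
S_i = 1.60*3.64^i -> [1.6, 5.82, 21.2, 77.17, 280.88]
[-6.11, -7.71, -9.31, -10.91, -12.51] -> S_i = -6.11 + -1.60*i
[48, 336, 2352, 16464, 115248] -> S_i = 48*7^i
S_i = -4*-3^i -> [-4, 12, -36, 108, -324]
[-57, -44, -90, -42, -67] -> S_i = Random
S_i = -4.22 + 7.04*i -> [-4.22, 2.82, 9.86, 16.9, 23.94]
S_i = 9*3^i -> [9, 27, 81, 243, 729]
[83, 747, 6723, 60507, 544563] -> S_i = 83*9^i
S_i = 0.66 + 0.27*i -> [0.66, 0.93, 1.2, 1.47, 1.74]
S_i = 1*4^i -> [1, 4, 16, 64, 256]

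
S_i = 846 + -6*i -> [846, 840, 834, 828, 822]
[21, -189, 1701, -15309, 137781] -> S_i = 21*-9^i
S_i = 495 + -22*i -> [495, 473, 451, 429, 407]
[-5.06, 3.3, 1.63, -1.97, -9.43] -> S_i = Random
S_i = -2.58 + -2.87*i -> [-2.58, -5.45, -8.32, -11.19, -14.06]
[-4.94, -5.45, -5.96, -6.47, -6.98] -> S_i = -4.94 + -0.51*i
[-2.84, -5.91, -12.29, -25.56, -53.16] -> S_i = -2.84*2.08^i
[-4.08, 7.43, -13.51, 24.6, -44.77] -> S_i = -4.08*(-1.82)^i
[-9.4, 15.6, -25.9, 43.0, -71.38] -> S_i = -9.40*(-1.66)^i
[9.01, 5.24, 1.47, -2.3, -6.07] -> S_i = 9.01 + -3.77*i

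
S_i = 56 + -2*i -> [56, 54, 52, 50, 48]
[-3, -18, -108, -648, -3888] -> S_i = -3*6^i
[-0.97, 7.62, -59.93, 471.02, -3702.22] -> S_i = -0.97*(-7.86)^i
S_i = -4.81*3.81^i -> [-4.81, -18.33, -69.82, -266.02, -1013.55]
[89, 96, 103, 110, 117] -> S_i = 89 + 7*i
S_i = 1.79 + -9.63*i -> [1.79, -7.84, -17.47, -27.1, -36.73]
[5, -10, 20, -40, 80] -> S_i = 5*-2^i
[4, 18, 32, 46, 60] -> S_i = 4 + 14*i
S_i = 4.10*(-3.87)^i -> [4.1, -15.87, 61.41, -237.64, 919.66]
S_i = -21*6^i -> [-21, -126, -756, -4536, -27216]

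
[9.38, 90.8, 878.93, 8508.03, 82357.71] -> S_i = 9.38*9.68^i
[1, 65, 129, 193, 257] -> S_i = 1 + 64*i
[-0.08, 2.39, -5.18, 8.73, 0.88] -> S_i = Random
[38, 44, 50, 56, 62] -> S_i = 38 + 6*i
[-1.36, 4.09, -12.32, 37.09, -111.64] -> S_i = -1.36*(-3.01)^i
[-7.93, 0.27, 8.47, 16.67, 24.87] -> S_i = -7.93 + 8.20*i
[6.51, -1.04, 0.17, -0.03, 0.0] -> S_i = 6.51*(-0.16)^i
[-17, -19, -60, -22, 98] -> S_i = Random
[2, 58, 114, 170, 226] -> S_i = 2 + 56*i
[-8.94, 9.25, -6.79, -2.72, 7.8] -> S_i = Random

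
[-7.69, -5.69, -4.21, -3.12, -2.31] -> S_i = -7.69*0.74^i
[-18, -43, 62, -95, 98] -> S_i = Random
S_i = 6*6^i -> [6, 36, 216, 1296, 7776]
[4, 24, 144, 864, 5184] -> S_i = 4*6^i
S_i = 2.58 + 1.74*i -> [2.58, 4.32, 6.06, 7.8, 9.54]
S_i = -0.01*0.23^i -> [-0.01, -0.0, -0.0, -0.0, -0.0]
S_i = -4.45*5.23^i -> [-4.45, -23.27, -121.72, -636.6, -3329.41]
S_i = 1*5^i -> [1, 5, 25, 125, 625]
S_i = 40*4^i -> [40, 160, 640, 2560, 10240]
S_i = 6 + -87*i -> [6, -81, -168, -255, -342]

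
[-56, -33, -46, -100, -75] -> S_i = Random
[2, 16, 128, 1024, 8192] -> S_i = 2*8^i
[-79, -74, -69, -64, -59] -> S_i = -79 + 5*i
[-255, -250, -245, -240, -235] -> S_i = -255 + 5*i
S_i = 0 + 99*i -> [0, 99, 198, 297, 396]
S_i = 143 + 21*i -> [143, 164, 185, 206, 227]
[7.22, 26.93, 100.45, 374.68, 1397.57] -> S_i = 7.22*3.73^i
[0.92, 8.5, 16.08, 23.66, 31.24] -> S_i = 0.92 + 7.58*i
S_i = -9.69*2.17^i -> [-9.69, -21.03, -45.63, -99.02, -214.86]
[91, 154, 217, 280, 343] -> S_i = 91 + 63*i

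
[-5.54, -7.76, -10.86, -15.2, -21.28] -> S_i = -5.54*1.40^i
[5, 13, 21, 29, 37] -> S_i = 5 + 8*i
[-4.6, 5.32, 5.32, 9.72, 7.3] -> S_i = Random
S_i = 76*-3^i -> [76, -228, 684, -2052, 6156]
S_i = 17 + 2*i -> [17, 19, 21, 23, 25]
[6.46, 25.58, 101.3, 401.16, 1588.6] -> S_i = 6.46*3.96^i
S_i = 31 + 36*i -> [31, 67, 103, 139, 175]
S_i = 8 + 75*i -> [8, 83, 158, 233, 308]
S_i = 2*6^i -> [2, 12, 72, 432, 2592]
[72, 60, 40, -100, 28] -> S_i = Random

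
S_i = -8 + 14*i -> [-8, 6, 20, 34, 48]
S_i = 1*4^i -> [1, 4, 16, 64, 256]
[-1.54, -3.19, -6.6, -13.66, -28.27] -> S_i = -1.54*2.07^i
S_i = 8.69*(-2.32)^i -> [8.69, -20.16, 46.77, -108.51, 251.75]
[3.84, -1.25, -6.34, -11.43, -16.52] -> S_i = 3.84 + -5.09*i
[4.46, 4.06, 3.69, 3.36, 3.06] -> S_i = 4.46*0.91^i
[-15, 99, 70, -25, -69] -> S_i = Random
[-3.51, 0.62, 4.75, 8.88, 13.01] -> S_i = -3.51 + 4.13*i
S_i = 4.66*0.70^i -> [4.66, 3.26, 2.28, 1.6, 1.12]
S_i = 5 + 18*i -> [5, 23, 41, 59, 77]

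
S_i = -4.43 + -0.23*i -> [-4.43, -4.66, -4.89, -5.12, -5.35]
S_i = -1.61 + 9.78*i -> [-1.61, 8.17, 17.95, 27.73, 37.51]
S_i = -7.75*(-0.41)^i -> [-7.75, 3.18, -1.3, 0.53, -0.22]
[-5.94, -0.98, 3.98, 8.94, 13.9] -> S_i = -5.94 + 4.96*i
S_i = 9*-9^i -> [9, -81, 729, -6561, 59049]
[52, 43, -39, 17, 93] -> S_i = Random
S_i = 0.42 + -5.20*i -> [0.42, -4.78, -9.98, -15.18, -20.38]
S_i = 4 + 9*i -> [4, 13, 22, 31, 40]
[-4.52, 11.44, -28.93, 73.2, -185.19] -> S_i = -4.52*(-2.53)^i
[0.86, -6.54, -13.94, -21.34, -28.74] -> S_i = 0.86 + -7.40*i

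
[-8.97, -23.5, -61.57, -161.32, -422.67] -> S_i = -8.97*2.62^i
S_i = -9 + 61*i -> [-9, 52, 113, 174, 235]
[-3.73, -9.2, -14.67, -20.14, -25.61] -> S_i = -3.73 + -5.47*i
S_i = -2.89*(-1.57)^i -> [-2.89, 4.54, -7.12, 11.18, -17.56]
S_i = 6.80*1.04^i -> [6.8, 7.07, 7.35, 7.65, 7.96]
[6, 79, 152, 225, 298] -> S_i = 6 + 73*i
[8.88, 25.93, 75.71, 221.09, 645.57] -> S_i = 8.88*2.92^i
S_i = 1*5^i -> [1, 5, 25, 125, 625]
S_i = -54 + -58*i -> [-54, -112, -170, -228, -286]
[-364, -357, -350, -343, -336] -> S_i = -364 + 7*i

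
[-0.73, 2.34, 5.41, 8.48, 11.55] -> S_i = -0.73 + 3.07*i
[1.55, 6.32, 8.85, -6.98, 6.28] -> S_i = Random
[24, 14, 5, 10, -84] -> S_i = Random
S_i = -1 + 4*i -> [-1, 3, 7, 11, 15]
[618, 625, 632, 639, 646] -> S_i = 618 + 7*i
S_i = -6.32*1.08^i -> [-6.32, -6.83, -7.37, -7.96, -8.6]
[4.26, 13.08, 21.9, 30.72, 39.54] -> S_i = 4.26 + 8.82*i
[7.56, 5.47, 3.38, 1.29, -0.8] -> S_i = 7.56 + -2.09*i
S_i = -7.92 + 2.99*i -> [-7.92, -4.93, -1.94, 1.05, 4.04]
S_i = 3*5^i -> [3, 15, 75, 375, 1875]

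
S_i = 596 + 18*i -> [596, 614, 632, 650, 668]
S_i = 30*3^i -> [30, 90, 270, 810, 2430]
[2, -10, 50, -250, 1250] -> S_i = 2*-5^i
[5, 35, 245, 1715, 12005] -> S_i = 5*7^i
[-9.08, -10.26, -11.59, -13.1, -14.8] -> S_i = -9.08*1.13^i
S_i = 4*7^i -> [4, 28, 196, 1372, 9604]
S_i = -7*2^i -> [-7, -14, -28, -56, -112]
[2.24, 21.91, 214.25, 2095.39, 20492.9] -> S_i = 2.24*9.78^i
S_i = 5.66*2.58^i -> [5.66, 14.6, 37.68, 97.2, 250.78]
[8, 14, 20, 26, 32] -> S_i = 8 + 6*i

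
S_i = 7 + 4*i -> [7, 11, 15, 19, 23]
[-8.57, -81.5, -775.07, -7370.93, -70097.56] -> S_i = -8.57*9.51^i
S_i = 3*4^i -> [3, 12, 48, 192, 768]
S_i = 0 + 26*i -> [0, 26, 52, 78, 104]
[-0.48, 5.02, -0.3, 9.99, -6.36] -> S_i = Random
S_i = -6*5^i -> [-6, -30, -150, -750, -3750]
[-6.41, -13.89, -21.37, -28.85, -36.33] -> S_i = -6.41 + -7.48*i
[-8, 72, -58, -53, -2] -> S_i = Random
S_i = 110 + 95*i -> [110, 205, 300, 395, 490]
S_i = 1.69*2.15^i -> [1.69, 3.63, 7.81, 16.8, 36.11]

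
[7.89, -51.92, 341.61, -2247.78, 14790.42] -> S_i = 7.89*(-6.58)^i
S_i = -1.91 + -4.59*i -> [-1.91, -6.5, -11.09, -15.68, -20.27]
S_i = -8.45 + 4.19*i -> [-8.45, -4.26, -0.07, 4.12, 8.31]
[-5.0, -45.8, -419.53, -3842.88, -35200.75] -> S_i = -5.00*9.16^i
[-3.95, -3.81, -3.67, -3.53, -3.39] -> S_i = -3.95 + 0.14*i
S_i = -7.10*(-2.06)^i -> [-7.1, 14.63, -30.13, 62.07, -127.86]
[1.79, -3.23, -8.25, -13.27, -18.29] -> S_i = 1.79 + -5.02*i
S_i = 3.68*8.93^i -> [3.68, 32.86, 293.46, 2620.61, 23402.04]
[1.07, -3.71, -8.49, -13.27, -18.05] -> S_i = 1.07 + -4.78*i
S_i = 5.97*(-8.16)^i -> [5.97, -48.72, 397.52, -3243.73, 26468.84]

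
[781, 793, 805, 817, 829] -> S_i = 781 + 12*i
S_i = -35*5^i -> [-35, -175, -875, -4375, -21875]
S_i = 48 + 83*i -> [48, 131, 214, 297, 380]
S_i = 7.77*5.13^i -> [7.77, 39.86, 204.48, 1048.99, 5381.34]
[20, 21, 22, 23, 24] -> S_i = 20 + 1*i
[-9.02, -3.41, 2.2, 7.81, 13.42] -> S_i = -9.02 + 5.61*i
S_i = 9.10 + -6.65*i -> [9.1, 2.45, -4.2, -10.85, -17.5]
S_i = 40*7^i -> [40, 280, 1960, 13720, 96040]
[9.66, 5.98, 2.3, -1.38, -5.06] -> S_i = 9.66 + -3.68*i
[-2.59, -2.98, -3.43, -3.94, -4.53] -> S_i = -2.59*1.15^i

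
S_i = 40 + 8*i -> [40, 48, 56, 64, 72]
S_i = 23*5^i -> [23, 115, 575, 2875, 14375]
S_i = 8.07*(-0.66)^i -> [8.07, -5.33, 3.52, -2.32, 1.53]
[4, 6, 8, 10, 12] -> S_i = 4 + 2*i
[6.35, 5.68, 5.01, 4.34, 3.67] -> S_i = 6.35 + -0.67*i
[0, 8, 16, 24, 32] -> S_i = 0 + 8*i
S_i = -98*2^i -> [-98, -196, -392, -784, -1568]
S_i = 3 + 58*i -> [3, 61, 119, 177, 235]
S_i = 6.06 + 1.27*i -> [6.06, 7.33, 8.6, 9.87, 11.14]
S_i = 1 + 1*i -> [1, 2, 3, 4, 5]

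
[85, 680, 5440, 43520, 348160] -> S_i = 85*8^i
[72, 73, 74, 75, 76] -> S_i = 72 + 1*i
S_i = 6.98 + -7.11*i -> [6.98, -0.13, -7.24, -14.35, -21.46]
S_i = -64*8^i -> [-64, -512, -4096, -32768, -262144]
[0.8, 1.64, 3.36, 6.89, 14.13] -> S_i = 0.80*2.05^i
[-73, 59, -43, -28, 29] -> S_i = Random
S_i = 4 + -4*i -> [4, 0, -4, -8, -12]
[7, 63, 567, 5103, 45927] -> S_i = 7*9^i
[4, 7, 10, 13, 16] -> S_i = 4 + 3*i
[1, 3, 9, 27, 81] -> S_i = 1*3^i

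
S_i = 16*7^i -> [16, 112, 784, 5488, 38416]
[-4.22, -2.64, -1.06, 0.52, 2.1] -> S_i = -4.22 + 1.58*i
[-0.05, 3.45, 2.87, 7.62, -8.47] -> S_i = Random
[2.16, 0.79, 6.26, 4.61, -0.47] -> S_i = Random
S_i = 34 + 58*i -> [34, 92, 150, 208, 266]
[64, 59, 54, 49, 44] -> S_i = 64 + -5*i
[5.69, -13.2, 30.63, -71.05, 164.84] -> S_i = 5.69*(-2.32)^i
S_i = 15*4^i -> [15, 60, 240, 960, 3840]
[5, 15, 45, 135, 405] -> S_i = 5*3^i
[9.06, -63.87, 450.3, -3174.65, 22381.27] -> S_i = 9.06*(-7.05)^i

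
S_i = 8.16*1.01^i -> [8.16, 8.24, 8.32, 8.41, 8.49]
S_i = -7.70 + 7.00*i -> [-7.7, -0.7, 6.3, 13.3, 20.3]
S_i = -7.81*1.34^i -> [-7.81, -10.47, -14.02, -18.79, -25.18]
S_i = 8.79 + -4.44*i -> [8.79, 4.35, -0.09, -4.53, -8.97]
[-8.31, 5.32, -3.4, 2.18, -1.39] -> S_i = -8.31*(-0.64)^i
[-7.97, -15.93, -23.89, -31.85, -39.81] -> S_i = -7.97 + -7.96*i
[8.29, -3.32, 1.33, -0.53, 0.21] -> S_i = 8.29*(-0.40)^i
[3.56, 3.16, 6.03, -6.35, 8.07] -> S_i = Random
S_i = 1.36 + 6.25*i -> [1.36, 7.61, 13.86, 20.11, 26.36]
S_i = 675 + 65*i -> [675, 740, 805, 870, 935]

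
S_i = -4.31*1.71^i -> [-4.31, -7.37, -12.6, -21.55, -36.85]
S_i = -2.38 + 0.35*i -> [-2.38, -2.03, -1.68, -1.33, -0.98]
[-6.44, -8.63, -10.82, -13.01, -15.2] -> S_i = -6.44 + -2.19*i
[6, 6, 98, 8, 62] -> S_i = Random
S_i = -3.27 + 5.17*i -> [-3.27, 1.9, 7.07, 12.24, 17.41]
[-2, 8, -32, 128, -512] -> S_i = -2*-4^i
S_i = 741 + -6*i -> [741, 735, 729, 723, 717]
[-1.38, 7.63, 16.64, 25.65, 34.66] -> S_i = -1.38 + 9.01*i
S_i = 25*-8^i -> [25, -200, 1600, -12800, 102400]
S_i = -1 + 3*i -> [-1, 2, 5, 8, 11]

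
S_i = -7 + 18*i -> [-7, 11, 29, 47, 65]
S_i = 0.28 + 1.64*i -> [0.28, 1.92, 3.56, 5.2, 6.84]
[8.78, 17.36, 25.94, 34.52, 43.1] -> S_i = 8.78 + 8.58*i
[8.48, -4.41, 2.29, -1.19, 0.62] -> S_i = 8.48*(-0.52)^i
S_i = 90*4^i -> [90, 360, 1440, 5760, 23040]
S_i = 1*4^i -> [1, 4, 16, 64, 256]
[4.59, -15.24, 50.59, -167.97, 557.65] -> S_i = 4.59*(-3.32)^i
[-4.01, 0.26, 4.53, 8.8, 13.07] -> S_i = -4.01 + 4.27*i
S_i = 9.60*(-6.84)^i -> [9.6, -65.66, 449.14, -3072.13, 21013.37]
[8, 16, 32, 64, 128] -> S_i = 8*2^i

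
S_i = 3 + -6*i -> [3, -3, -9, -15, -21]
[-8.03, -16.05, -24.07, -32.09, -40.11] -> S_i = -8.03 + -8.02*i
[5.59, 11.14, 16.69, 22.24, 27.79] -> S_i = 5.59 + 5.55*i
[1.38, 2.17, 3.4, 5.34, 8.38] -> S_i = 1.38*1.57^i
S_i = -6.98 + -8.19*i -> [-6.98, -15.17, -23.36, -31.55, -39.74]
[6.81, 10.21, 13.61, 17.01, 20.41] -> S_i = 6.81 + 3.40*i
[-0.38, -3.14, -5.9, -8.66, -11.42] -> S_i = -0.38 + -2.76*i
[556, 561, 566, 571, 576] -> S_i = 556 + 5*i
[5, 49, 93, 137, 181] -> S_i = 5 + 44*i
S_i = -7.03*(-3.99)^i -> [-7.03, 28.05, -111.92, 446.55, -1781.75]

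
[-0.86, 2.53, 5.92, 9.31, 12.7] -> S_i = -0.86 + 3.39*i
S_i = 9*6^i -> [9, 54, 324, 1944, 11664]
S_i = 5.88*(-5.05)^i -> [5.88, -29.69, 149.95, -757.27, 3824.22]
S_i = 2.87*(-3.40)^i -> [2.87, -9.76, 33.18, -112.8, 383.53]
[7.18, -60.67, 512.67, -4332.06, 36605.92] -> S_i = 7.18*(-8.45)^i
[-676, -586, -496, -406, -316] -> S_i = -676 + 90*i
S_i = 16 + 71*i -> [16, 87, 158, 229, 300]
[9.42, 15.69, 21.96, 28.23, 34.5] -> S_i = 9.42 + 6.27*i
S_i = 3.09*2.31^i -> [3.09, 7.14, 16.49, 38.09, 87.98]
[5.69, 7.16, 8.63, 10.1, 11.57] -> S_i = 5.69 + 1.47*i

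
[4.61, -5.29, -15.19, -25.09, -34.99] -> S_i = 4.61 + -9.90*i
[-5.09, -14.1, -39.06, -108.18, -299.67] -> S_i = -5.09*2.77^i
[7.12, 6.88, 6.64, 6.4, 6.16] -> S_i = 7.12 + -0.24*i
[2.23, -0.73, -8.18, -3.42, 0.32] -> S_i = Random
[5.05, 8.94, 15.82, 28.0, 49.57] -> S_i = 5.05*1.77^i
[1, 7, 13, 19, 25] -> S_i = 1 + 6*i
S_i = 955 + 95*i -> [955, 1050, 1145, 1240, 1335]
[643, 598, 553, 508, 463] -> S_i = 643 + -45*i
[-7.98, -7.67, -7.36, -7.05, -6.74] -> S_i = -7.98 + 0.31*i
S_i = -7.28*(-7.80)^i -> [-7.28, 56.78, -442.92, 3454.74, -26946.96]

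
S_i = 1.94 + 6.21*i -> [1.94, 8.15, 14.36, 20.57, 26.78]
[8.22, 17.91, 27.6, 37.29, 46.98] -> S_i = 8.22 + 9.69*i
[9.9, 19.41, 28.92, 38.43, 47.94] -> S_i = 9.90 + 9.51*i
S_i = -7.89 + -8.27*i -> [-7.89, -16.16, -24.43, -32.7, -40.97]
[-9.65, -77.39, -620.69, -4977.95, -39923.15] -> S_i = -9.65*8.02^i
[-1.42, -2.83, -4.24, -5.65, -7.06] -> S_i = -1.42 + -1.41*i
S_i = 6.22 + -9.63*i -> [6.22, -3.41, -13.04, -22.67, -32.3]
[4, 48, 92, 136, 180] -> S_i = 4 + 44*i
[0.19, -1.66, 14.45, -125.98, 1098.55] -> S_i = 0.19*(-8.72)^i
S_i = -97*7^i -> [-97, -679, -4753, -33271, -232897]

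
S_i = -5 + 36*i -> [-5, 31, 67, 103, 139]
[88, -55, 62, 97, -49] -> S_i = Random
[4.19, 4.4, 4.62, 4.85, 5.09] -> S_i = 4.19*1.05^i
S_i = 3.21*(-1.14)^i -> [3.21, -3.66, 4.17, -4.76, 5.42]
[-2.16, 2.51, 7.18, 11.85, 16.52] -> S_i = -2.16 + 4.67*i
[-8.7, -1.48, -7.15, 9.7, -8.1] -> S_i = Random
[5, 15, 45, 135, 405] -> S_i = 5*3^i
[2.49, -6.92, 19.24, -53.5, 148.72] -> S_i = 2.49*(-2.78)^i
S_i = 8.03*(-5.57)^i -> [8.03, -44.73, 249.13, -1387.65, 7729.23]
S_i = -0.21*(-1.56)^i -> [-0.21, 0.33, -0.51, 0.8, -1.24]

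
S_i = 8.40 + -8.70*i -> [8.4, -0.3, -9.0, -17.7, -26.4]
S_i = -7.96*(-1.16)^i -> [-7.96, 9.23, -10.71, 12.42, -14.41]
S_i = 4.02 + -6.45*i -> [4.02, -2.43, -8.88, -15.33, -21.78]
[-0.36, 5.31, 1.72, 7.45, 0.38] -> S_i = Random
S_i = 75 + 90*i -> [75, 165, 255, 345, 435]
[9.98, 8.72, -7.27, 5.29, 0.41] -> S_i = Random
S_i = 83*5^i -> [83, 415, 2075, 10375, 51875]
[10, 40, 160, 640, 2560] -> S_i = 10*4^i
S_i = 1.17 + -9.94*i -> [1.17, -8.77, -18.71, -28.65, -38.59]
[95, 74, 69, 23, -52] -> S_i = Random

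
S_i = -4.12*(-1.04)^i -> [-4.12, 4.28, -4.46, 4.63, -4.82]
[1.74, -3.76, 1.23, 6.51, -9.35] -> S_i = Random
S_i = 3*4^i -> [3, 12, 48, 192, 768]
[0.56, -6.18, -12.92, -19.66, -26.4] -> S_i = 0.56 + -6.74*i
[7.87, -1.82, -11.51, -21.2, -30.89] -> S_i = 7.87 + -9.69*i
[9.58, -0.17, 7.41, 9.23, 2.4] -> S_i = Random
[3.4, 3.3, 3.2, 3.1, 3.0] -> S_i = 3.40 + -0.10*i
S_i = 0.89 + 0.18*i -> [0.89, 1.07, 1.25, 1.43, 1.61]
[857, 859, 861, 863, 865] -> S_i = 857 + 2*i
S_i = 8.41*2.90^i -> [8.41, 24.39, 70.73, 205.11, 594.82]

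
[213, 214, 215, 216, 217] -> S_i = 213 + 1*i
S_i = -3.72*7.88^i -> [-3.72, -29.31, -230.99, -1820.21, -14343.26]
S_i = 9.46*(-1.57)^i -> [9.46, -14.85, 23.32, -36.61, 57.48]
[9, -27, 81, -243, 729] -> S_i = 9*-3^i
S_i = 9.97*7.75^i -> [9.97, 77.27, 598.82, 4640.88, 35966.81]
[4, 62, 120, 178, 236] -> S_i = 4 + 58*i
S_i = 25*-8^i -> [25, -200, 1600, -12800, 102400]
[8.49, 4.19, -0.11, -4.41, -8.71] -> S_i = 8.49 + -4.30*i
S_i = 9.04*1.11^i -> [9.04, 10.03, 11.14, 12.36, 13.72]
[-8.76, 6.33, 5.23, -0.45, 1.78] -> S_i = Random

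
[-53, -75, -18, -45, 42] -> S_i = Random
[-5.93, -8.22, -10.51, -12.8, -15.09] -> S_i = -5.93 + -2.29*i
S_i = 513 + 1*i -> [513, 514, 515, 516, 517]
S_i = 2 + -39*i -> [2, -37, -76, -115, -154]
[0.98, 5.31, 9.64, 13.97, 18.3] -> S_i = 0.98 + 4.33*i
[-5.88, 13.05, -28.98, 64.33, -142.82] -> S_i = -5.88*(-2.22)^i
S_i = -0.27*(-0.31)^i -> [-0.27, 0.08, -0.03, 0.01, -0.0]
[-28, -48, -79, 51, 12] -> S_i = Random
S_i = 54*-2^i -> [54, -108, 216, -432, 864]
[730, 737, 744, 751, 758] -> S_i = 730 + 7*i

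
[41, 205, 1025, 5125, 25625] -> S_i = 41*5^i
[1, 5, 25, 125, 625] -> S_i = 1*5^i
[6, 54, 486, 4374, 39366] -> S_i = 6*9^i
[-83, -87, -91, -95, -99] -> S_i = -83 + -4*i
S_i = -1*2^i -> [-1, -2, -4, -8, -16]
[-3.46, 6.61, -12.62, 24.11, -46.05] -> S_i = -3.46*(-1.91)^i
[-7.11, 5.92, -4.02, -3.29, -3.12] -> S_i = Random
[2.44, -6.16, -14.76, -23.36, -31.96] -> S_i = 2.44 + -8.60*i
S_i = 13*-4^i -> [13, -52, 208, -832, 3328]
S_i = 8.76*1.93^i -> [8.76, 16.91, 32.63, 62.98, 121.54]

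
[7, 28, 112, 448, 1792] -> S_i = 7*4^i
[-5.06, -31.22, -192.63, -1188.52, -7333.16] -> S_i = -5.06*6.17^i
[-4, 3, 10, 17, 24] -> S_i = -4 + 7*i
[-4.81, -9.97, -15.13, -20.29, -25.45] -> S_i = -4.81 + -5.16*i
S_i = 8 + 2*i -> [8, 10, 12, 14, 16]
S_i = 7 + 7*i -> [7, 14, 21, 28, 35]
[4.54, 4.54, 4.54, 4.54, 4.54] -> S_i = 4.54*1.00^i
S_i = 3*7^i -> [3, 21, 147, 1029, 7203]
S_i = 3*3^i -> [3, 9, 27, 81, 243]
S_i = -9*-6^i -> [-9, 54, -324, 1944, -11664]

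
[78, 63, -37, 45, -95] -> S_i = Random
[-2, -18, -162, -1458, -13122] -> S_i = -2*9^i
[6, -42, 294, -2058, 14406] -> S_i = 6*-7^i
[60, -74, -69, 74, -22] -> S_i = Random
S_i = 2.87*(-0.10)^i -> [2.87, -0.29, 0.03, -0.0, 0.0]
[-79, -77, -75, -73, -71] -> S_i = -79 + 2*i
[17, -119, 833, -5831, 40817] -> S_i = 17*-7^i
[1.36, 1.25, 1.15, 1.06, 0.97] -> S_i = 1.36*0.92^i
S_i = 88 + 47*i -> [88, 135, 182, 229, 276]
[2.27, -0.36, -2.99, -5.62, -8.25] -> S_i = 2.27 + -2.63*i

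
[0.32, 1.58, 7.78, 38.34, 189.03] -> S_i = 0.32*4.93^i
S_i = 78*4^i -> [78, 312, 1248, 4992, 19968]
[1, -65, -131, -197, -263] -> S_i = 1 + -66*i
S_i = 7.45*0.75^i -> [7.45, 5.59, 4.19, 3.14, 2.36]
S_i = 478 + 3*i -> [478, 481, 484, 487, 490]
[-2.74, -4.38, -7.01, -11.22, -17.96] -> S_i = -2.74*1.60^i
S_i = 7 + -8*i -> [7, -1, -9, -17, -25]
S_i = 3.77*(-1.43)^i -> [3.77, -5.39, 7.71, -11.02, 15.76]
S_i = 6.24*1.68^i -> [6.24, 10.48, 17.61, 29.59, 49.71]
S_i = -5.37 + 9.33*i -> [-5.37, 3.96, 13.29, 22.62, 31.95]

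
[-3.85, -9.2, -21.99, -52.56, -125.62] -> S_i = -3.85*2.39^i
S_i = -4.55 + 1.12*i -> [-4.55, -3.43, -2.31, -1.19, -0.07]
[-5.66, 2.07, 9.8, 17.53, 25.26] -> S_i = -5.66 + 7.73*i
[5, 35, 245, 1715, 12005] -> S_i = 5*7^i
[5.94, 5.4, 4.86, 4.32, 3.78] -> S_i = 5.94 + -0.54*i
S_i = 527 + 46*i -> [527, 573, 619, 665, 711]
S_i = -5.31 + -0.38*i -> [-5.31, -5.69, -6.07, -6.45, -6.83]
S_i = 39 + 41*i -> [39, 80, 121, 162, 203]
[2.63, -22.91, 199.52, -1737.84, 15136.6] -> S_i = 2.63*(-8.71)^i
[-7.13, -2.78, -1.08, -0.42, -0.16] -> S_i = -7.13*0.39^i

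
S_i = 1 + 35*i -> [1, 36, 71, 106, 141]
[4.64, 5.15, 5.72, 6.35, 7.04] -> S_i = 4.64*1.11^i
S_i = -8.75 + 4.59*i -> [-8.75, -4.16, 0.43, 5.02, 9.61]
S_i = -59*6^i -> [-59, -354, -2124, -12744, -76464]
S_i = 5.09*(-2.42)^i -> [5.09, -12.32, 29.81, -72.14, 174.57]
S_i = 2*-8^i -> [2, -16, 128, -1024, 8192]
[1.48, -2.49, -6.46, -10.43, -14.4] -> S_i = 1.48 + -3.97*i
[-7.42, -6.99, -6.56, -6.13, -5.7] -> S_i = -7.42 + 0.43*i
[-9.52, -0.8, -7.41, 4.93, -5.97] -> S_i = Random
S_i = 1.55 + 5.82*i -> [1.55, 7.37, 13.19, 19.01, 24.83]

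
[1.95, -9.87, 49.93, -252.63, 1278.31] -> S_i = 1.95*(-5.06)^i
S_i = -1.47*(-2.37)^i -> [-1.47, 3.48, -8.26, 19.57, -46.38]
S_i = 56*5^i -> [56, 280, 1400, 7000, 35000]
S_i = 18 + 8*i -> [18, 26, 34, 42, 50]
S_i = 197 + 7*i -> [197, 204, 211, 218, 225]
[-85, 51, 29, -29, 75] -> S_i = Random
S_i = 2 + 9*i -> [2, 11, 20, 29, 38]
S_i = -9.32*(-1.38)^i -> [-9.32, 12.86, -17.75, 24.49, -33.8]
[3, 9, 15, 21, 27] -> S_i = 3 + 6*i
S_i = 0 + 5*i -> [0, 5, 10, 15, 20]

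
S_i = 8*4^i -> [8, 32, 128, 512, 2048]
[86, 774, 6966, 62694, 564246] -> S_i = 86*9^i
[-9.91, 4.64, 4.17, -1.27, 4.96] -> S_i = Random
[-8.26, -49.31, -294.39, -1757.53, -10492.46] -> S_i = -8.26*5.97^i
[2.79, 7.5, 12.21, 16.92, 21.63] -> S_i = 2.79 + 4.71*i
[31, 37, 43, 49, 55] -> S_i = 31 + 6*i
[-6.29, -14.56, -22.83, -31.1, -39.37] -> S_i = -6.29 + -8.27*i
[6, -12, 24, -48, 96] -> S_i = 6*-2^i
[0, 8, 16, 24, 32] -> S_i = 0 + 8*i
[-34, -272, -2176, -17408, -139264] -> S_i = -34*8^i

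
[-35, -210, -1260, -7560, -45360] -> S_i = -35*6^i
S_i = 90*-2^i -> [90, -180, 360, -720, 1440]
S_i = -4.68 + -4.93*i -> [-4.68, -9.61, -14.54, -19.47, -24.4]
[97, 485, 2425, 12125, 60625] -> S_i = 97*5^i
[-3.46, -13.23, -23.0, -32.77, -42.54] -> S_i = -3.46 + -9.77*i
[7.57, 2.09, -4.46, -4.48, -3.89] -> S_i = Random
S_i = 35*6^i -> [35, 210, 1260, 7560, 45360]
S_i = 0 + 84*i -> [0, 84, 168, 252, 336]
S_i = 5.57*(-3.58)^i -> [5.57, -19.94, 71.39, -255.57, 914.93]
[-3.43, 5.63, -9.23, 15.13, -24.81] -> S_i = -3.43*(-1.64)^i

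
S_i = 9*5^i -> [9, 45, 225, 1125, 5625]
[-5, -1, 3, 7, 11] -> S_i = -5 + 4*i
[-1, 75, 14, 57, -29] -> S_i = Random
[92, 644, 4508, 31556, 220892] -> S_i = 92*7^i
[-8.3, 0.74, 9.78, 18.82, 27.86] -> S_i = -8.30 + 9.04*i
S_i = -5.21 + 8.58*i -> [-5.21, 3.37, 11.95, 20.53, 29.11]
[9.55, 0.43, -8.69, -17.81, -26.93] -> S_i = 9.55 + -9.12*i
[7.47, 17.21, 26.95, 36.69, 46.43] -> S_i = 7.47 + 9.74*i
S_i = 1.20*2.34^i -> [1.2, 2.81, 6.57, 15.38, 35.98]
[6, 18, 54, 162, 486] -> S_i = 6*3^i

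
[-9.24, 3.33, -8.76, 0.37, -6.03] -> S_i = Random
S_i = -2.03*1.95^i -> [-2.03, -3.96, -7.72, -15.05, -29.35]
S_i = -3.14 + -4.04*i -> [-3.14, -7.18, -11.22, -15.26, -19.3]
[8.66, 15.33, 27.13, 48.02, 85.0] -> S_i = 8.66*1.77^i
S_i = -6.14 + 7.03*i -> [-6.14, 0.89, 7.92, 14.95, 21.98]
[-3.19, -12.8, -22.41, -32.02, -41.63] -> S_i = -3.19 + -9.61*i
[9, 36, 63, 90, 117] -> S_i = 9 + 27*i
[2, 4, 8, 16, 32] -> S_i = 2*2^i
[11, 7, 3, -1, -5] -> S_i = 11 + -4*i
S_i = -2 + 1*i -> [-2, -1, 0, 1, 2]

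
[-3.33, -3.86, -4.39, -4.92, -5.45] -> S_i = -3.33 + -0.53*i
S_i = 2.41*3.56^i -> [2.41, 8.58, 30.54, 108.73, 387.09]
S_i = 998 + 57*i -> [998, 1055, 1112, 1169, 1226]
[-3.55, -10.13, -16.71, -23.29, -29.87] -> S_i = -3.55 + -6.58*i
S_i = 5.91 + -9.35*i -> [5.91, -3.44, -12.79, -22.14, -31.49]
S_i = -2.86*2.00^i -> [-2.86, -5.72, -11.44, -22.88, -45.76]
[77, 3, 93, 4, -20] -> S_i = Random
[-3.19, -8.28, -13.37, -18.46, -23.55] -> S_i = -3.19 + -5.09*i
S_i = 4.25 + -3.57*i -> [4.25, 0.68, -2.89, -6.46, -10.03]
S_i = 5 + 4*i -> [5, 9, 13, 17, 21]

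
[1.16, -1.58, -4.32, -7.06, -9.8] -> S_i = 1.16 + -2.74*i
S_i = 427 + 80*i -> [427, 507, 587, 667, 747]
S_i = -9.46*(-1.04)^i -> [-9.46, 9.84, -10.23, 10.64, -11.07]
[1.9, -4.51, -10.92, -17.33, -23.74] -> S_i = 1.90 + -6.41*i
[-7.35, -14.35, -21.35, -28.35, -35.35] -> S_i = -7.35 + -7.00*i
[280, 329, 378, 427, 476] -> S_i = 280 + 49*i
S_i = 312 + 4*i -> [312, 316, 320, 324, 328]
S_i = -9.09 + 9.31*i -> [-9.09, 0.22, 9.53, 18.84, 28.15]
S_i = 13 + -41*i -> [13, -28, -69, -110, -151]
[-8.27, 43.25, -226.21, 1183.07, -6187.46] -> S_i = -8.27*(-5.23)^i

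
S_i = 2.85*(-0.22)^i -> [2.85, -0.63, 0.14, -0.03, 0.01]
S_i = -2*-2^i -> [-2, 4, -8, 16, -32]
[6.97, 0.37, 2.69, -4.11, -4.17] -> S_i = Random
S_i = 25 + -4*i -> [25, 21, 17, 13, 9]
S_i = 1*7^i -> [1, 7, 49, 343, 2401]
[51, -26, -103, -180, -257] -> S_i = 51 + -77*i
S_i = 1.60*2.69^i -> [1.6, 4.3, 11.58, 31.14, 83.78]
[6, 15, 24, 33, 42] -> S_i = 6 + 9*i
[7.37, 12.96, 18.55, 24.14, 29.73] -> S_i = 7.37 + 5.59*i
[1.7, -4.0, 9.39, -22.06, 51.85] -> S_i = 1.70*(-2.35)^i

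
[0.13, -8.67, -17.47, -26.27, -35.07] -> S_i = 0.13 + -8.80*i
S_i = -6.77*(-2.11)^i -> [-6.77, 14.28, -30.14, 63.6, -134.19]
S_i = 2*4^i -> [2, 8, 32, 128, 512]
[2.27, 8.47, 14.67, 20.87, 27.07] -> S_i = 2.27 + 6.20*i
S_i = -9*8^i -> [-9, -72, -576, -4608, -36864]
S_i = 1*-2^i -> [1, -2, 4, -8, 16]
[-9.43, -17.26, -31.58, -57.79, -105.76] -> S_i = -9.43*1.83^i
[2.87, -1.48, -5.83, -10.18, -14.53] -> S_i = 2.87 + -4.35*i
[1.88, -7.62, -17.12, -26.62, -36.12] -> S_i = 1.88 + -9.50*i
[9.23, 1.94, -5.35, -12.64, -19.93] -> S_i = 9.23 + -7.29*i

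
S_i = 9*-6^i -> [9, -54, 324, -1944, 11664]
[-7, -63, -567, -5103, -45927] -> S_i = -7*9^i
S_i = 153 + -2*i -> [153, 151, 149, 147, 145]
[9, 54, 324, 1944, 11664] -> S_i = 9*6^i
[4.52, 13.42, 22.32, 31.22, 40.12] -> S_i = 4.52 + 8.90*i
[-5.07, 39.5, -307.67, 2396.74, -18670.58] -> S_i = -5.07*(-7.79)^i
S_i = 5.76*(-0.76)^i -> [5.76, -4.38, 3.33, -2.53, 1.92]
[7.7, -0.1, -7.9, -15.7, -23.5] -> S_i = 7.70 + -7.80*i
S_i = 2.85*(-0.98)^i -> [2.85, -2.79, 2.74, -2.68, 2.63]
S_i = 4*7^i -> [4, 28, 196, 1372, 9604]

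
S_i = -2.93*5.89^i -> [-2.93, -17.26, -101.65, -598.71, -3526.38]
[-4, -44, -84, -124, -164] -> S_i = -4 + -40*i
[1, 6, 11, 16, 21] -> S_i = 1 + 5*i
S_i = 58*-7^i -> [58, -406, 2842, -19894, 139258]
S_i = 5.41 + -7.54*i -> [5.41, -2.13, -9.67, -17.21, -24.75]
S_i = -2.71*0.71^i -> [-2.71, -1.92, -1.37, -0.97, -0.69]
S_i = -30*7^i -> [-30, -210, -1470, -10290, -72030]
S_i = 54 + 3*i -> [54, 57, 60, 63, 66]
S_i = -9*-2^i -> [-9, 18, -36, 72, -144]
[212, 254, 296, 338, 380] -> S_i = 212 + 42*i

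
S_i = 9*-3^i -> [9, -27, 81, -243, 729]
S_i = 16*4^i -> [16, 64, 256, 1024, 4096]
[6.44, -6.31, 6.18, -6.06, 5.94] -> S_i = 6.44*(-0.98)^i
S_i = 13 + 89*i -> [13, 102, 191, 280, 369]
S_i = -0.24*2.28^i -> [-0.24, -0.55, -1.25, -2.84, -6.49]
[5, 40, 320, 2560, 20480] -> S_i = 5*8^i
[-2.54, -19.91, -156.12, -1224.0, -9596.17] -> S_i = -2.54*7.84^i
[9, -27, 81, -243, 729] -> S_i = 9*-3^i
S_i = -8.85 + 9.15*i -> [-8.85, 0.3, 9.45, 18.6, 27.75]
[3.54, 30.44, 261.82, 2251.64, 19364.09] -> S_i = 3.54*8.60^i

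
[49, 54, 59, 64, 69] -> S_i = 49 + 5*i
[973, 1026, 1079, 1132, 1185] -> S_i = 973 + 53*i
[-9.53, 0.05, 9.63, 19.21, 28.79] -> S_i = -9.53 + 9.58*i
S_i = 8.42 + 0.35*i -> [8.42, 8.77, 9.12, 9.47, 9.82]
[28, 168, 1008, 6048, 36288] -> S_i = 28*6^i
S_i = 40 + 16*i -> [40, 56, 72, 88, 104]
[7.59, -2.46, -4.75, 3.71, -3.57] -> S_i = Random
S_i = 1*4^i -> [1, 4, 16, 64, 256]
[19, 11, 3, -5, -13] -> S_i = 19 + -8*i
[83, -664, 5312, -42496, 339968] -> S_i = 83*-8^i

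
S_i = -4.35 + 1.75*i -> [-4.35, -2.6, -0.85, 0.9, 2.65]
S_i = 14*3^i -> [14, 42, 126, 378, 1134]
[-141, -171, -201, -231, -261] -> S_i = -141 + -30*i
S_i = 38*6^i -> [38, 228, 1368, 8208, 49248]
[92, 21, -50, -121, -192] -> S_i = 92 + -71*i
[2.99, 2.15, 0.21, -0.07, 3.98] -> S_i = Random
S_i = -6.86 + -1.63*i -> [-6.86, -8.49, -10.12, -11.75, -13.38]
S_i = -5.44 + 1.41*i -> [-5.44, -4.03, -2.62, -1.21, 0.2]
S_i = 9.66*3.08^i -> [9.66, 29.75, 91.64, 282.25, 869.32]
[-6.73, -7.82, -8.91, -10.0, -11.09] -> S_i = -6.73 + -1.09*i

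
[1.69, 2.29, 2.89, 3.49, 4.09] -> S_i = 1.69 + 0.60*i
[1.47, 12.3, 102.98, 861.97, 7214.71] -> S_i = 1.47*8.37^i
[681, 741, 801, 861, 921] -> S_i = 681 + 60*i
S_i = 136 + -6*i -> [136, 130, 124, 118, 112]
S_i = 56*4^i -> [56, 224, 896, 3584, 14336]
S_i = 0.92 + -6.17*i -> [0.92, -5.25, -11.42, -17.59, -23.76]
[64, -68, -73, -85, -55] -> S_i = Random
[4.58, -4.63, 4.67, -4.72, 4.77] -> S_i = 4.58*(-1.01)^i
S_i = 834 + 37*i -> [834, 871, 908, 945, 982]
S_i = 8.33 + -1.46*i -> [8.33, 6.87, 5.41, 3.95, 2.49]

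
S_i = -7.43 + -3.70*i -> [-7.43, -11.13, -14.83, -18.53, -22.23]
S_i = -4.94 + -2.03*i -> [-4.94, -6.97, -9.0, -11.03, -13.06]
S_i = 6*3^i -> [6, 18, 54, 162, 486]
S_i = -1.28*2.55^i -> [-1.28, -3.26, -8.32, -21.22, -54.12]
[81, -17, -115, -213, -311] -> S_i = 81 + -98*i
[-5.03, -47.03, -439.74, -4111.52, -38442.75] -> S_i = -5.03*9.35^i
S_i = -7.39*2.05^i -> [-7.39, -15.15, -31.06, -63.67, -130.51]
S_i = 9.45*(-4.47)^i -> [9.45, -42.24, 188.82, -844.02, 3772.78]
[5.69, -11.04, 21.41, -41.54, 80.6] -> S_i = 5.69*(-1.94)^i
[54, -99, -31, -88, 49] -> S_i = Random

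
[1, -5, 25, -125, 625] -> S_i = 1*-5^i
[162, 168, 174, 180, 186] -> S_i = 162 + 6*i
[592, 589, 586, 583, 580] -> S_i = 592 + -3*i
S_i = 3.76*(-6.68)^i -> [3.76, -25.12, 167.78, -1120.77, 7486.76]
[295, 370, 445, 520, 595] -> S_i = 295 + 75*i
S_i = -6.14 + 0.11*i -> [-6.14, -6.03, -5.92, -5.81, -5.7]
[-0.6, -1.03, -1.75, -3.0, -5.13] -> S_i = -0.60*1.71^i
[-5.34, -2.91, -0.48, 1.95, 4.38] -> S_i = -5.34 + 2.43*i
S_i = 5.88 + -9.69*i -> [5.88, -3.81, -13.5, -23.19, -32.88]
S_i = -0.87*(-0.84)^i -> [-0.87, 0.73, -0.61, 0.52, -0.43]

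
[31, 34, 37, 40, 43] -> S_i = 31 + 3*i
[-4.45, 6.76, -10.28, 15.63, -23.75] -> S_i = -4.45*(-1.52)^i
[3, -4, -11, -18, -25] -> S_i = 3 + -7*i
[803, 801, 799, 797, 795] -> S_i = 803 + -2*i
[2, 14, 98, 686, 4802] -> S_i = 2*7^i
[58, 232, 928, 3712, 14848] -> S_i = 58*4^i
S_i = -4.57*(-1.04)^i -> [-4.57, 4.75, -4.94, 5.14, -5.35]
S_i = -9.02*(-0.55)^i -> [-9.02, 4.96, -2.73, 1.5, -0.83]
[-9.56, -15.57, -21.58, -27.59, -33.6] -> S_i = -9.56 + -6.01*i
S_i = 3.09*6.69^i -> [3.09, 20.67, 138.3, 925.2, 6189.61]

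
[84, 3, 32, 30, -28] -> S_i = Random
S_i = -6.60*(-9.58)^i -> [-6.6, 63.23, -605.72, 5802.84, -55591.19]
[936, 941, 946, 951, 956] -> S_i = 936 + 5*i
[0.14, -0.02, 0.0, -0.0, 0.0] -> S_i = 0.14*(-0.15)^i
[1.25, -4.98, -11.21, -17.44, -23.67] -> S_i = 1.25 + -6.23*i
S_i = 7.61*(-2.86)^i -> [7.61, -21.76, 62.25, -178.03, 509.15]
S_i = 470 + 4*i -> [470, 474, 478, 482, 486]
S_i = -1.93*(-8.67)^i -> [-1.93, 16.73, -145.08, 1257.81, -10905.2]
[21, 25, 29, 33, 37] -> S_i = 21 + 4*i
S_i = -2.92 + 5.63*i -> [-2.92, 2.71, 8.34, 13.97, 19.6]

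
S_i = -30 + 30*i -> [-30, 0, 30, 60, 90]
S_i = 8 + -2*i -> [8, 6, 4, 2, 0]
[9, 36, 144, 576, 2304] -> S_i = 9*4^i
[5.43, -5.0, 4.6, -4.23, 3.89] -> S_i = 5.43*(-0.92)^i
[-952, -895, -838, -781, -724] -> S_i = -952 + 57*i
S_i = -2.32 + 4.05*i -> [-2.32, 1.73, 5.78, 9.83, 13.88]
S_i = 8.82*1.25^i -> [8.82, 11.02, 13.78, 17.23, 21.53]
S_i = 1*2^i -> [1, 2, 4, 8, 16]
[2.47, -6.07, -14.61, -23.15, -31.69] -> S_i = 2.47 + -8.54*i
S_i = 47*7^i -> [47, 329, 2303, 16121, 112847]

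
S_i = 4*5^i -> [4, 20, 100, 500, 2500]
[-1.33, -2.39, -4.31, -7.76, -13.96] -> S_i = -1.33*1.80^i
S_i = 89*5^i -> [89, 445, 2225, 11125, 55625]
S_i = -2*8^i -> [-2, -16, -128, -1024, -8192]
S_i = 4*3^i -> [4, 12, 36, 108, 324]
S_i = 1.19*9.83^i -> [1.19, 11.7, 114.99, 1130.34, 11111.2]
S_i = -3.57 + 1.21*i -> [-3.57, -2.36, -1.15, 0.06, 1.27]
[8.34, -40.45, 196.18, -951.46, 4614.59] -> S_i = 8.34*(-4.85)^i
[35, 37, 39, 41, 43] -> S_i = 35 + 2*i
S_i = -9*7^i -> [-9, -63, -441, -3087, -21609]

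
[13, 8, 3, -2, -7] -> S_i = 13 + -5*i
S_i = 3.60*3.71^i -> [3.6, 13.36, 49.55, 183.83, 682.02]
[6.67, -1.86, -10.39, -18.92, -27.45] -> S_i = 6.67 + -8.53*i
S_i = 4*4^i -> [4, 16, 64, 256, 1024]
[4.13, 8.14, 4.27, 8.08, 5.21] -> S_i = Random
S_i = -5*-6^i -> [-5, 30, -180, 1080, -6480]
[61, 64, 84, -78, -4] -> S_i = Random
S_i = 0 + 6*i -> [0, 6, 12, 18, 24]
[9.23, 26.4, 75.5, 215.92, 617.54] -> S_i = 9.23*2.86^i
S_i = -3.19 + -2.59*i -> [-3.19, -5.78, -8.37, -10.96, -13.55]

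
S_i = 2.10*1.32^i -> [2.1, 2.77, 3.66, 4.83, 6.38]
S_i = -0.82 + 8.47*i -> [-0.82, 7.65, 16.12, 24.59, 33.06]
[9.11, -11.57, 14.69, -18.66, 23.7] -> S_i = 9.11*(-1.27)^i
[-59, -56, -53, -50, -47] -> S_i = -59 + 3*i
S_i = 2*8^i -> [2, 16, 128, 1024, 8192]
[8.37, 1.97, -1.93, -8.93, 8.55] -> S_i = Random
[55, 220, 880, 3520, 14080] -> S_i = 55*4^i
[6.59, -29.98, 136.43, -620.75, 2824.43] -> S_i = 6.59*(-4.55)^i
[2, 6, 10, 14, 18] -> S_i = 2 + 4*i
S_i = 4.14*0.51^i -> [4.14, 2.11, 1.08, 0.55, 0.28]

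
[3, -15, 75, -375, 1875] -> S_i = 3*-5^i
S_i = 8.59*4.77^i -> [8.59, 40.97, 195.45, 932.28, 4447.0]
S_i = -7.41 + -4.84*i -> [-7.41, -12.25, -17.09, -21.93, -26.77]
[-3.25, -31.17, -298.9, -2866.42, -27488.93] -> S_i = -3.25*9.59^i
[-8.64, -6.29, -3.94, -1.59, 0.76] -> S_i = -8.64 + 2.35*i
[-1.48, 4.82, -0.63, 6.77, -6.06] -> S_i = Random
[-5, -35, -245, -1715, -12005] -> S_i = -5*7^i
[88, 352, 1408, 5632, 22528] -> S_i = 88*4^i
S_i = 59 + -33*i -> [59, 26, -7, -40, -73]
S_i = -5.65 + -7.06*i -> [-5.65, -12.71, -19.77, -26.83, -33.89]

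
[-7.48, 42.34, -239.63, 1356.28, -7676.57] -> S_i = -7.48*(-5.66)^i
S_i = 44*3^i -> [44, 132, 396, 1188, 3564]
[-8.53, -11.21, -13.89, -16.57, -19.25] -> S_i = -8.53 + -2.68*i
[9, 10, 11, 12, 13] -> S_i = 9 + 1*i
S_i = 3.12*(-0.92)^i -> [3.12, -2.87, 2.64, -2.43, 2.24]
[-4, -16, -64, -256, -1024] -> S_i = -4*4^i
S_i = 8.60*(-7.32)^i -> [8.6, -62.95, 460.81, -3373.12, 24691.23]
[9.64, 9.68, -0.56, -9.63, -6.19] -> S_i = Random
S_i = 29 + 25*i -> [29, 54, 79, 104, 129]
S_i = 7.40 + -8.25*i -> [7.4, -0.85, -9.1, -17.35, -25.6]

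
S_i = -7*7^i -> [-7, -49, -343, -2401, -16807]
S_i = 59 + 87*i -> [59, 146, 233, 320, 407]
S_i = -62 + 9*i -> [-62, -53, -44, -35, -26]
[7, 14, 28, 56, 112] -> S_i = 7*2^i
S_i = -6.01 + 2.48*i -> [-6.01, -3.53, -1.05, 1.43, 3.91]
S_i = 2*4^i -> [2, 8, 32, 128, 512]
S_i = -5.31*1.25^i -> [-5.31, -6.64, -8.3, -10.37, -12.96]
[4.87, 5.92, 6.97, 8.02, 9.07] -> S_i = 4.87 + 1.05*i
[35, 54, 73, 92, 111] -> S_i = 35 + 19*i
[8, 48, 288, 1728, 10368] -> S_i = 8*6^i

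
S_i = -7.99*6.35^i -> [-7.99, -50.74, -322.18, -2045.82, -12990.97]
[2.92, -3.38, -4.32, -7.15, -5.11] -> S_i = Random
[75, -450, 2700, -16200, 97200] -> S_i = 75*-6^i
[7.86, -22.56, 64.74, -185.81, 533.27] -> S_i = 7.86*(-2.87)^i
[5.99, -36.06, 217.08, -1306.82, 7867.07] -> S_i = 5.99*(-6.02)^i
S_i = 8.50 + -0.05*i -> [8.5, 8.45, 8.4, 8.35, 8.3]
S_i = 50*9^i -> [50, 450, 4050, 36450, 328050]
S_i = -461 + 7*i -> [-461, -454, -447, -440, -433]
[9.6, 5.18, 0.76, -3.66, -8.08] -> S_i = 9.60 + -4.42*i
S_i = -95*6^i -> [-95, -570, -3420, -20520, -123120]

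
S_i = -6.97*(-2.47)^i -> [-6.97, 17.22, -42.52, 105.03, -259.43]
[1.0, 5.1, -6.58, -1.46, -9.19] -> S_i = Random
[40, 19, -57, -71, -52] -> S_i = Random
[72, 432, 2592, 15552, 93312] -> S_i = 72*6^i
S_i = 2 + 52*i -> [2, 54, 106, 158, 210]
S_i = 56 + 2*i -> [56, 58, 60, 62, 64]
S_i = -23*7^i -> [-23, -161, -1127, -7889, -55223]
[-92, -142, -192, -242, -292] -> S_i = -92 + -50*i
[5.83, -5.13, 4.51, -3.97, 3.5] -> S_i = 5.83*(-0.88)^i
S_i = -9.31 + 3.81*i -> [-9.31, -5.5, -1.69, 2.12, 5.93]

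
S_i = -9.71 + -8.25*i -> [-9.71, -17.96, -26.21, -34.46, -42.71]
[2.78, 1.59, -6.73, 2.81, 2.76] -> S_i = Random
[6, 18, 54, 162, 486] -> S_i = 6*3^i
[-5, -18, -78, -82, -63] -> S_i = Random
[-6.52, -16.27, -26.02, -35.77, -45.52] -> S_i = -6.52 + -9.75*i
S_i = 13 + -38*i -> [13, -25, -63, -101, -139]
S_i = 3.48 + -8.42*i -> [3.48, -4.94, -13.36, -21.78, -30.2]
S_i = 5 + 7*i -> [5, 12, 19, 26, 33]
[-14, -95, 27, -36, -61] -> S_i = Random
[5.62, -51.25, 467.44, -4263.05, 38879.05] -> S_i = 5.62*(-9.12)^i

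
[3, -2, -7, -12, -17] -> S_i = 3 + -5*i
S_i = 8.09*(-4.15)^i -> [8.09, -33.57, 139.33, -578.22, 2399.61]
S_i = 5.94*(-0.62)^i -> [5.94, -3.68, 2.28, -1.42, 0.88]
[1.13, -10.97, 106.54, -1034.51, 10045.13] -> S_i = 1.13*(-9.71)^i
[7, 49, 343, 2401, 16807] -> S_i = 7*7^i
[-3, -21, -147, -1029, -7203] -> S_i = -3*7^i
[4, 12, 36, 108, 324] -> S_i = 4*3^i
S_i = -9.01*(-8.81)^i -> [-9.01, 79.38, -699.32, 6161.02, -54278.57]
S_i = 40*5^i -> [40, 200, 1000, 5000, 25000]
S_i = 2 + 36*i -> [2, 38, 74, 110, 146]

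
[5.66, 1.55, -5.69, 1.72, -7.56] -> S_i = Random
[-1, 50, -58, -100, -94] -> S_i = Random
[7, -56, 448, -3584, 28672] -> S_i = 7*-8^i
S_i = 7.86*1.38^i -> [7.86, 10.85, 14.97, 20.66, 28.51]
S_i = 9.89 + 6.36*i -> [9.89, 16.25, 22.61, 28.97, 35.33]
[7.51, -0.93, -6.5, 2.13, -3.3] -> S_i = Random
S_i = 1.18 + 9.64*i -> [1.18, 10.82, 20.46, 30.1, 39.74]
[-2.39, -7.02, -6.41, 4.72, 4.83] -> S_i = Random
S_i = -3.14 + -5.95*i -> [-3.14, -9.09, -15.04, -20.99, -26.94]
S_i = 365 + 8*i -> [365, 373, 381, 389, 397]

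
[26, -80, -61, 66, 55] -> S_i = Random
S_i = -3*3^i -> [-3, -9, -27, -81, -243]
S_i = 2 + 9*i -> [2, 11, 20, 29, 38]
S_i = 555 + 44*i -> [555, 599, 643, 687, 731]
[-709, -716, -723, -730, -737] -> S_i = -709 + -7*i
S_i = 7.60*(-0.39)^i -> [7.6, -2.96, 1.16, -0.45, 0.18]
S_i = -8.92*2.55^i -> [-8.92, -22.75, -58.0, -147.91, -377.16]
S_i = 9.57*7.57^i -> [9.57, 72.44, 548.41, 4151.45, 31426.46]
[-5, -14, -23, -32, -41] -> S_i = -5 + -9*i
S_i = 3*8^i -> [3, 24, 192, 1536, 12288]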